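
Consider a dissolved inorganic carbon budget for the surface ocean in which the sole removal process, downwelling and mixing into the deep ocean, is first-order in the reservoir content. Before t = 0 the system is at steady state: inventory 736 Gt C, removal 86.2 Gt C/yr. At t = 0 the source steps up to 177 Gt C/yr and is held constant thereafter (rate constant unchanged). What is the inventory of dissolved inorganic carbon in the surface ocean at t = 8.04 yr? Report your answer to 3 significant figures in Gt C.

1210 Gt C

The sink rate constant is k = F₀/M₀ = 86.2/736 = 0.1171 yr⁻¹.
Solving dM/dt = F₁ − kM with M(0) = M₀ gives M(t) = F₁/k + (M₀ − F₁/k)·e^(−kt).
F₁/k = 177/0.1171 = 1511.3 Gt C; kt = 0.1171 × 8.04 = 0.9416, e^(−kt) = 0.3900.
M(8.04) = 1511.3 + (736 − 1511.3) × 0.3900 = 1511.3 − 302.3 = 1208.9 Gt C.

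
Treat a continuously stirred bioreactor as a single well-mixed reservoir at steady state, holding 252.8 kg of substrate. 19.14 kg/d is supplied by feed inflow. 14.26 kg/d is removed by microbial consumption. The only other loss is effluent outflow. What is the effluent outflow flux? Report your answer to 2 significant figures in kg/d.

At steady state ΣF_in = ΣF_out.
ΣF_in = 19.140 kg/d.
Effluent outflow flux = ΣF_in − (14.26) = 19.140 − 14.26 = 4.880 kg/d.

4.9 kg/d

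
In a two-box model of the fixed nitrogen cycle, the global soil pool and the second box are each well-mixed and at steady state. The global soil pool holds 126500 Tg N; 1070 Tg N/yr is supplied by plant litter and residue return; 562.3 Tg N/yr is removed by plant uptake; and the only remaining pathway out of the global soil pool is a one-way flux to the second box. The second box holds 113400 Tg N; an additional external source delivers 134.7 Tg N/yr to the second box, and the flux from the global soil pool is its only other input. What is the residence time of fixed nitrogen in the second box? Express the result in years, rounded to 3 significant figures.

177 yr

Balance the global soil pool: ΣF_in = 1070.0 Tg N/yr.
Flux to the second box = ΣF_in − (562.3) = 507.70 Tg N/yr.
Total input to the second box = 507.70 + 134.7 = 642.40 Tg N/yr; at steady state this equals its total output.
τ = M / F = 113400 / 642.40 = 176.5 yr.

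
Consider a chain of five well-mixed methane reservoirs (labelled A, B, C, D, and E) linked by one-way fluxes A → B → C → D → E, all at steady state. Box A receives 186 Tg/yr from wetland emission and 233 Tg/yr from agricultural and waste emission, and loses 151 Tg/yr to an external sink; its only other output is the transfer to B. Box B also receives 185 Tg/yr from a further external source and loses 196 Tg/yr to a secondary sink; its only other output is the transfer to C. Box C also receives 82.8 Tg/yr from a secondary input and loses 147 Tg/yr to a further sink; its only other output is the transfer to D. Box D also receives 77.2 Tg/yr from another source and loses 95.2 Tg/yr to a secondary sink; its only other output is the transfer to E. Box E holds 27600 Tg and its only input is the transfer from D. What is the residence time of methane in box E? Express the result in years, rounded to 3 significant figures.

Box A: F(A→B) = (186 + 233) − 151 = 268.00 Tg/yr.
Box B: F(B→C) = (268.00 + 185) − 196 = 257.00 Tg/yr.
Box C: F(C→D) = (257.00 + 82.8) − 147 = 192.80 Tg/yr.
Box D: F(D→E) = (192.80 + 77.2) − 95.2 = 174.80 Tg/yr.
Box E throughput = its input = 174.80 Tg/yr; τ = 27600 / 174.80 = 157.9 yr.

158 yr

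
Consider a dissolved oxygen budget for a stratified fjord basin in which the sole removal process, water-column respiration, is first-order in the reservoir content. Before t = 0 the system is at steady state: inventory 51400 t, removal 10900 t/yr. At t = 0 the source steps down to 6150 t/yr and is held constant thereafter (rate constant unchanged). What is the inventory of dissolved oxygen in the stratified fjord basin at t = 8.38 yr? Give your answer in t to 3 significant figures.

32800 t

The sink rate constant is k = F₀/M₀ = 10900/51400 = 0.2121 yr⁻¹.
Solving dM/dt = F₁ − kM with M(0) = M₀ gives M(t) = F₁/k + (M₀ − F₁/k)·e^(−kt).
F₁/k = 6150/0.2121 = 29001 t; kt = 0.2121 × 8.38 = 1.777, e^(−kt) = 0.1691.
M(8.38) = 29001 + (51400 − 29001) × 0.1691 = 29001 + 3788 = 32789 t.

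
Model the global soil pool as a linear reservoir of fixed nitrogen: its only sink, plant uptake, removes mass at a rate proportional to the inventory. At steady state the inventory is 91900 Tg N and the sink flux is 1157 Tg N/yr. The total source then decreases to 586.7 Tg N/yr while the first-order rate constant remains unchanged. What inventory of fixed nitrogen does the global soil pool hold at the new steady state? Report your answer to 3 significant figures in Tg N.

46600 Tg N

Rate constant k = F/M = 1157 / 91900 = 0.01259 yr⁻¹.
At the new steady state, source = k·M_new ⇒ M_new = 586.7 / 0.01259 = 46600 Tg N.
(Equivalently M_new = M × F_new/F_old = 91900 × 586.7/1157.)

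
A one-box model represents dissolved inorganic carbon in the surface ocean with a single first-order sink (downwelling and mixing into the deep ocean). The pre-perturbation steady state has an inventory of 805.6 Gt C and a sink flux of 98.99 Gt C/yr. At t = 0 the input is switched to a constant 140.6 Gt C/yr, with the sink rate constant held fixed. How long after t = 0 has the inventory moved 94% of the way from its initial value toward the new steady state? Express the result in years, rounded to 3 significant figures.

τ = M₀/F₀ = 805.6/98.99 = 8.138 yr.
The remaining gap fraction is e^(−t/τ); 94% covered ⇒ e^(−t/τ) = 0.0600.
t = −τ ln(0.0600) = 8.138 × 2.813 = 22.90 yr.

22.9 yr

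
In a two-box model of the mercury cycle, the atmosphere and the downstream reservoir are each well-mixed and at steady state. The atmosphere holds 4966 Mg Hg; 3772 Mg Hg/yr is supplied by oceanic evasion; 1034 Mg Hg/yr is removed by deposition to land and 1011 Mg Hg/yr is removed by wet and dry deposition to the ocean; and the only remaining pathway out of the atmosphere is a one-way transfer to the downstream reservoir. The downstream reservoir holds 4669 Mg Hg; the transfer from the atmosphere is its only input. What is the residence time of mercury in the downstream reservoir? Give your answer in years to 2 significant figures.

Balance the atmosphere: ΣF_in = 3772.0 Mg Hg/yr.
Transfer to the downstream reservoir = ΣF_in − (1034 + 1011) = 1727.0 Mg Hg/yr.
At steady state the output of the downstream reservoir equals its input, 1727.0 Mg Hg/yr.
τ = M / F = 4669 / 1727.0 = 2.704 yr.

2.7 yr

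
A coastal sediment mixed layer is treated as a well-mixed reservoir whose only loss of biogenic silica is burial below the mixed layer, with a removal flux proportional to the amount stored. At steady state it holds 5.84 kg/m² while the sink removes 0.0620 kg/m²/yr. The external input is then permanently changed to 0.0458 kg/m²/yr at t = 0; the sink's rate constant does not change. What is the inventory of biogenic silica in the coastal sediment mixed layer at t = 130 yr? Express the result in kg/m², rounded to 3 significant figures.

The sink rate constant is k = F₀/M₀ = 0.0620/5.84 = 0.01062 yr⁻¹.
Solving dM/dt = F₁ − kM with M(0) = M₀ gives M(t) = F₁/k + (M₀ − F₁/k)·e^(−kt).
F₁/k = 0.0458/0.01062 = 4.3141 kg/m²; kt = 0.01062 × 130 = 1.380, e^(−kt) = 0.2515.
M(130) = 4.3141 + (5.84 − 4.3141) × 0.2515 = 4.3141 + 0.3838 = 4.6979 kg/m².

4.70 kg/m²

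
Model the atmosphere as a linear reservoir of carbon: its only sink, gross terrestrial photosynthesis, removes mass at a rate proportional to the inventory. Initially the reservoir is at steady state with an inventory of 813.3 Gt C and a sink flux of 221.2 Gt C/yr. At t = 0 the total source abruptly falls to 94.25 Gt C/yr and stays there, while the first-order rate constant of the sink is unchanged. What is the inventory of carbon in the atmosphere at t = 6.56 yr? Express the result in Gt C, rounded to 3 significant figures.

τ = M₀/F₀ = 813.3/221.2 = 3.677 yr; rate constant k = 1/τ.
New steady state M_∞ = F₁/k = F₁·τ = 94.25 × 3.677 = 346.53 Gt C.
M(t) = M_∞ + (M₀ − M_∞)·e^(−t/τ); t/τ = 6.56/3.677 = 1.784, so e^(−t/τ) = 0.1679.
M(t) = 346.53 + 466.8 × 0.1679 = 424.92 Gt C.

425 Gt C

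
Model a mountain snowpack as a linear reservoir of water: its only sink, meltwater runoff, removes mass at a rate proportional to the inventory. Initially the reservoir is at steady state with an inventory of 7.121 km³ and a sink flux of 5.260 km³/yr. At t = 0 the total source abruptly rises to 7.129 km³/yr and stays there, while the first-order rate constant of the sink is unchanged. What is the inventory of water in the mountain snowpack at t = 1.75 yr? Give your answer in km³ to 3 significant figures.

The sink rate constant is k = F₀/M₀ = 5.260/7.121 = 0.7387 yr⁻¹.
Solving dM/dt = F₁ − kM with M(0) = M₀ gives M(t) = F₁/k + (M₀ − F₁/k)·e^(−kt).
F₁/k = 7.129/0.7387 = 9.6513 km³; kt = 0.7387 × 1.75 = 1.293, e^(−kt) = 0.2745.
M(1.75) = 9.6513 + (7.121 − 9.6513) × 0.2745 = 9.6513 − 0.6947 = 8.9566 km³.

8.96 km³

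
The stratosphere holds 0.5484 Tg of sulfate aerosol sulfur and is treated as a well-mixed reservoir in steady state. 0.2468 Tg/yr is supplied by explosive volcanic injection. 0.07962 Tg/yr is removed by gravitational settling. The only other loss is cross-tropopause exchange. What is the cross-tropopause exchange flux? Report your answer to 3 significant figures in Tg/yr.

0.167 Tg/yr

At steady state ΣF_in = ΣF_out.
ΣF_in = 0.24680 Tg/yr.
Cross-tropopause exchange flux = ΣF_in − (0.07962) = 0.24680 − 0.07962 = 0.1672 Tg/yr.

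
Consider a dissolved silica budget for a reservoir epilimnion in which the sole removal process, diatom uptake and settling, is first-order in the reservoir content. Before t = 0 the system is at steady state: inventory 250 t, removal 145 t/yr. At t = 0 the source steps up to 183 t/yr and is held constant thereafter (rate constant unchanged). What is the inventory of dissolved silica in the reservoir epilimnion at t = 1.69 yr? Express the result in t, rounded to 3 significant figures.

τ = M₀/F₀ = 250/145 = 1.724 yr; rate constant k = 1/τ.
New steady state M_∞ = F₁/k = F₁·τ = 183 × 1.724 = 315.52 t.
M(t) = M_∞ + (M₀ − M_∞)·e^(−t/τ); t/τ = 1.69/1.724 = 0.9802, so e^(−t/τ) = 0.3752.
M(t) = 315.52 − 65.52 × 0.3752 = 290.93 t.

291 t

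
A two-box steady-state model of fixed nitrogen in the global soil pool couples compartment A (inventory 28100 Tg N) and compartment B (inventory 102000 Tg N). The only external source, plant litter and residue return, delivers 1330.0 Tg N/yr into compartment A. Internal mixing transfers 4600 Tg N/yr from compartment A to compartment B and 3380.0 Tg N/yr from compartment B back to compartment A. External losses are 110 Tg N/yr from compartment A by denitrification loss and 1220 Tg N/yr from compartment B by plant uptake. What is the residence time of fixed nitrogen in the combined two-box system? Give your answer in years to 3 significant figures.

97.8 yr

Treat the two boxes together as one reservoir: the mixing fluxes between them are internal recycling, so τ = ΣM / Σ(external losses).
M_total = 28100 + 102000 = 130100 Tg N.
ΣF_external_out = 110 + 1220 = 1330.0 Tg N/yr.
τ = M_total / ΣF_ext = 130100 / 1330.0 = 97.82 yr.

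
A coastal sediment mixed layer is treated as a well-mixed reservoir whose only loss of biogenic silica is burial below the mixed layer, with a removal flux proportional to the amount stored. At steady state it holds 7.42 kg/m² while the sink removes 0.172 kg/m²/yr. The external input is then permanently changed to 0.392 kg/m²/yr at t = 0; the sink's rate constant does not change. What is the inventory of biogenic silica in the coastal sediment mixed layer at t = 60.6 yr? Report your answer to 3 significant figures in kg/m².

The sink rate constant is k = F₀/M₀ = 0.172/7.42 = 0.02318 yr⁻¹.
Solving dM/dt = F₁ − kM with M(0) = M₀ gives M(t) = F₁/k + (M₀ − F₁/k)·e^(−kt).
F₁/k = 0.392/0.02318 = 16.911 kg/m²; kt = 0.02318 × 60.6 = 1.405, e^(−kt) = 0.2454.
M(60.6) = 16.911 + (7.42 − 16.911) × 0.2454 = 16.911 − 2.329 = 14.581 kg/m².

14.6 kg/m²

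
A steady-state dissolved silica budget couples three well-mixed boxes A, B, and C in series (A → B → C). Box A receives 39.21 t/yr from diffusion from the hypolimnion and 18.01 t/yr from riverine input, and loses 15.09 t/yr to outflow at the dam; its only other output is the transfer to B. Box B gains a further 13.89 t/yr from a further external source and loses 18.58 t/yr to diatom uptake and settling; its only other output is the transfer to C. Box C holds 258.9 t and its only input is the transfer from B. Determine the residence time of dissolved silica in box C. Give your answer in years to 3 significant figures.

6.92 yr

Box A: F(A→B) = (39.21 + 18.01) − 15.09 = 42.130 t/yr.
Box B: F(B→C) = (42.130 + 13.89) − 18.58 = 37.440 t/yr.
Box C throughput = its input = 37.440 t/yr; τ = 258.9 / 37.440 = 6.915 yr.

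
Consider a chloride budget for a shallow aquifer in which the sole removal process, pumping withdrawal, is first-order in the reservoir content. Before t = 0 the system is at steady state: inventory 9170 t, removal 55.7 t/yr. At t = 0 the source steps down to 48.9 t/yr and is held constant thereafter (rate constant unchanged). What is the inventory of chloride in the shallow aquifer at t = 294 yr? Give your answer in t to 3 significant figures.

8240 t

Residence time τ = M₀/F₀ = 164.6 yr. The eventual steady state is M_∞ = M₀·(F₁/F₀) = 9170 × 48.9/55.7 = 8050.5 t.
The anomaly ΔM(t) = M(t) − M_∞ decays as ΔM₀·e^(−t/τ) with ΔM₀ = 9170 − 8050.5 = 1119 t.
At t = 294 yr, e^(−t/τ) = e^(−1.786) = 0.1677, so ΔM = 187.7 t and M = 8050.5 + 187.7 = 8238.2 t.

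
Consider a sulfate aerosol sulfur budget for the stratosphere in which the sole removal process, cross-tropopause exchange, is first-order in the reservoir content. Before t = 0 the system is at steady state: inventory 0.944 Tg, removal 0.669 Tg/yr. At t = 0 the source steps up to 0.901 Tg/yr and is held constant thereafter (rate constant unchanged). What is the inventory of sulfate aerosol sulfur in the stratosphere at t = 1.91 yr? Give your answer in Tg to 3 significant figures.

The sink rate constant is k = F₀/M₀ = 0.669/0.944 = 0.7087 yr⁻¹.
Solving dM/dt = F₁ − kM with M(0) = M₀ gives M(t) = F₁/k + (M₀ − F₁/k)·e^(−kt).
F₁/k = 0.901/0.7087 = 1.2714 Tg; kt = 0.7087 × 1.91 = 1.354, e^(−kt) = 0.2583.
M(1.91) = 1.2714 + (0.944 − 1.2714) × 0.2583 = 1.2714 − 0.08456 = 1.1868 Tg.

1.19 Tg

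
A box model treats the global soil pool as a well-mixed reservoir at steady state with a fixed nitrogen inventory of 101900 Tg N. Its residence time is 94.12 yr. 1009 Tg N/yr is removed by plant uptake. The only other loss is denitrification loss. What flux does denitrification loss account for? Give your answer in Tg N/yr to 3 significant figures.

Total removal F = M/τ = 101900 / 94.12 = 1083 Tg N/yr.
Denitrification loss = F − (1009) = 1083 − 1009 = 73.66 Tg N/yr.

73.7 Tg N/yr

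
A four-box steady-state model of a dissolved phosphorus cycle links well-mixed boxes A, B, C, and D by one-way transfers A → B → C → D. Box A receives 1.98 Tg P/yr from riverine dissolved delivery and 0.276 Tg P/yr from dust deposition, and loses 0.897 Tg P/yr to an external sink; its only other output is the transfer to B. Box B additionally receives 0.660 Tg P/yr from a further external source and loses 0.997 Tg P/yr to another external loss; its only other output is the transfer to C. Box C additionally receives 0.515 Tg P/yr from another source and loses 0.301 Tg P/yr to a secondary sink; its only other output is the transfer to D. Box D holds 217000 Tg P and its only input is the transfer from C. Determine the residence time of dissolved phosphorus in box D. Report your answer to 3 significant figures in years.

Box A: F(A→B) = (1.98 + 0.276) − 0.897 = 1.3590 Tg P/yr.
Box B: F(B→C) = (1.3590 + 0.660) − 0.997 = 1.0220 Tg P/yr.
Box C: F(C→D) = (1.0220 + 0.515) − 0.301 = 1.2360 Tg P/yr.
Box D throughput = its input = 1.2360 Tg P/yr; τ = 217000 / 1.2360 = 175600 yr.

176000 yr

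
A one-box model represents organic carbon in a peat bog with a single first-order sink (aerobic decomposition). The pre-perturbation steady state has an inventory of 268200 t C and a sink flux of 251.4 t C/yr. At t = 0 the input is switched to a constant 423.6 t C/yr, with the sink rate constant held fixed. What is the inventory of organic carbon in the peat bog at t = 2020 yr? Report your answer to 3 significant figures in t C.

424000 t C

τ = M₀/F₀ = 268200/251.4 = 1067 yr; rate constant k = 1/τ.
New steady state M_∞ = F₁/k = F₁·τ = 423.6 × 1067 = 451910 t C.
M(t) = M_∞ + (M₀ − M_∞)·e^(−t/τ); t/τ = 2020/1067 = 1.893, so e^(−t/τ) = 0.1505.
M(t) = 451910 − 183700 × 0.1505 = 424250 t C.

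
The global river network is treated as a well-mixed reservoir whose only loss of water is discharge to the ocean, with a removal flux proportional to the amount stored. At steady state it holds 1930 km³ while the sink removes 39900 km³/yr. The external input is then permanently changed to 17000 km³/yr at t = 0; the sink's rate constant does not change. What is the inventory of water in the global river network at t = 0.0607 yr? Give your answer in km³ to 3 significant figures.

1140 km³

The sink rate constant is k = F₀/M₀ = 39900/1930 = 20.67 yr⁻¹.
Solving dM/dt = F₁ − kM with M(0) = M₀ gives M(t) = F₁/k + (M₀ − F₁/k)·e^(−kt).
F₁/k = 17000/20.67 = 822.31 km³; kt = 20.67 × 0.0607 = 1.255, e^(−kt) = 0.2851.
M(0.0607) = 822.31 + (1930 − 822.31) × 0.2851 = 822.31 + 315.8 = 1138.1 km³.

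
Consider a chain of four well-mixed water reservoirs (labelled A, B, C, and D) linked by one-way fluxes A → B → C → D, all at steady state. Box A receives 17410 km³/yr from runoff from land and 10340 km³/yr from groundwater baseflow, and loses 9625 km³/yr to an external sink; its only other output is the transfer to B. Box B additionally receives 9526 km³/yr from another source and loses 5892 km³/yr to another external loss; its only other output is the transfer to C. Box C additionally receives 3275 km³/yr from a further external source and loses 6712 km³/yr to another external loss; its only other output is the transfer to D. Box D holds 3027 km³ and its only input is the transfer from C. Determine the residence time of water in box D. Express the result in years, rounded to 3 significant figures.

0.165 yr

Box A: F(A→B) = (17410 + 10340) − 9625 = 18125 km³/yr.
Box B: F(B→C) = (18125 + 9526) − 5892 = 21759 km³/yr.
Box C: F(C→D) = (21759 + 3275) − 6712 = 18322 km³/yr.
Box D throughput = its input = 18322 km³/yr; τ = 3027 / 18322 = 0.1652 yr.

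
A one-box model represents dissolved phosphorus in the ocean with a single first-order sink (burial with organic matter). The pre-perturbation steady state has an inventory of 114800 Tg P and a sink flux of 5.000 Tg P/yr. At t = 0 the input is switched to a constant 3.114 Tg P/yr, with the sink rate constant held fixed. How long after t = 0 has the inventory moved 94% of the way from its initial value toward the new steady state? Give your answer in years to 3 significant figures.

τ = M₀/F₀ = 114800/5.000 = 22960 yr.
The remaining gap fraction is e^(−t/τ); 94% covered ⇒ e^(−t/τ) = 0.0600.
t = −τ ln(0.0600) = 22960 × 2.813 = 64600 yr.

64600 yr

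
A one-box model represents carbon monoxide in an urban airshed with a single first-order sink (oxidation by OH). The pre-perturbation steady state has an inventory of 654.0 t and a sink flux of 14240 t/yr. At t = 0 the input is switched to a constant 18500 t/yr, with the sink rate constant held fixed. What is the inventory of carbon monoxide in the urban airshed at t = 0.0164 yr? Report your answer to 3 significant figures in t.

713 t

The sink rate constant is k = F₀/M₀ = 14240/654.0 = 21.77 yr⁻¹.
Solving dM/dt = F₁ − kM with M(0) = M₀ gives M(t) = F₁/k + (M₀ − F₁/k)·e^(−kt).
F₁/k = 18500/21.77 = 849.65 t; kt = 21.77 × 0.0164 = 0.3571, e^(−kt) = 0.6997.
M(0.0164) = 849.65 + (654.0 − 849.65) × 0.6997 = 849.65 − 136.9 = 712.75 t.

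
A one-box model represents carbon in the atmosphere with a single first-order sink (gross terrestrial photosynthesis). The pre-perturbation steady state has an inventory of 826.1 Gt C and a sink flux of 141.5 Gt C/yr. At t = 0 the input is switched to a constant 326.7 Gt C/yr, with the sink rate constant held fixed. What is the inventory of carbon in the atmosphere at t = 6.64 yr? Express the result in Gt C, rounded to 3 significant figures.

1560 Gt C

The sink rate constant is k = F₀/M₀ = 141.5/826.1 = 0.1713 yr⁻¹.
Solving dM/dt = F₁ − kM with M(0) = M₀ gives M(t) = F₁/k + (M₀ − F₁/k)·e^(−kt).
F₁/k = 326.7/0.1713 = 1907.3 Gt C; kt = 0.1713 × 6.64 = 1.137, e^(−kt) = 0.3207.
M(6.64) = 1907.3 + (826.1 − 1907.3) × 0.3207 = 1907.3 − 346.7 = 1560.6 Gt C.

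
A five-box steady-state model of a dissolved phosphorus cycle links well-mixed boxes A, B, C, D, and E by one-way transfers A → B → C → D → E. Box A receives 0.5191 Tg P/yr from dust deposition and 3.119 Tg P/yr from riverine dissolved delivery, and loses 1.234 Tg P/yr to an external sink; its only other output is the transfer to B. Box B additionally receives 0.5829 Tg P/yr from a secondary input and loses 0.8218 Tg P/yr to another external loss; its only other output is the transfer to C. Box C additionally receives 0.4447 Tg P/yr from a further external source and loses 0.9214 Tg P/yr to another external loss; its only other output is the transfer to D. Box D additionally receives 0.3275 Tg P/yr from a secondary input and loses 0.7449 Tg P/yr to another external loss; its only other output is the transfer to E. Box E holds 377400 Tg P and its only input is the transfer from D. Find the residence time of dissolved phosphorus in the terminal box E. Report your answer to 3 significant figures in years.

297000 yr

Box A: F(A→B) = (0.5191 + 3.119) − 1.234 = 2.4041 Tg P/yr.
Box B: F(B→C) = (2.4041 + 0.5829) − 0.8218 = 2.1652 Tg P/yr.
Box C: F(C→D) = (2.1652 + 0.4447) − 0.9214 = 1.6885 Tg P/yr.
Box D: F(D→E) = (1.6885 + 0.3275) − 0.7449 = 1.2711 Tg P/yr.
Box E throughput = its input = 1.2711 Tg P/yr; τ = 377400 / 1.2711 = 296900 yr.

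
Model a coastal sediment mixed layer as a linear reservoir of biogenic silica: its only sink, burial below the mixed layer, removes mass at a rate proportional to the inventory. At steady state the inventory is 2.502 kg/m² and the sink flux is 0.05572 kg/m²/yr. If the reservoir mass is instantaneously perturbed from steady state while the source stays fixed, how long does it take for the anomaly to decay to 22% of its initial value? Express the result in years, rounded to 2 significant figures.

For a linear reservoir the anomaly decays as exp(−t/τ) with τ = M/F = 2.502/0.05572 = 44.90 yr.
exp(−t/τ) = 0.22 ⇒ t = −τ ln(0.22) = 44.90 × 1.514 = 67.99 yr.

68 yr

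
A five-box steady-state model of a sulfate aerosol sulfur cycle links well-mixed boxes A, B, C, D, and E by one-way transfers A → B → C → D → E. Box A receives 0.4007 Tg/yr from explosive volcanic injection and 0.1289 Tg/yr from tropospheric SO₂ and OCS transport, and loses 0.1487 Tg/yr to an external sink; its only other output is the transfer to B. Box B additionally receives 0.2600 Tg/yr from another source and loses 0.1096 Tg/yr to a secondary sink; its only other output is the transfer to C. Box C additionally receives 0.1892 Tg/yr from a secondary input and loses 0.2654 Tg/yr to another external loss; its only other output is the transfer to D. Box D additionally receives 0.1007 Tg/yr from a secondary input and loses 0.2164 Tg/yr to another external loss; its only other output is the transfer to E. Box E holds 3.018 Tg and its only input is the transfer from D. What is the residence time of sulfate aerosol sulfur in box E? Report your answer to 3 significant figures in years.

8.89 yr

Box A: F(A→B) = (0.4007 + 0.1289) − 0.1487 = 0.38090 Tg/yr.
Box B: F(B→C) = (0.38090 + 0.2600) − 0.1096 = 0.53130 Tg/yr.
Box C: F(C→D) = (0.53130 + 0.1892) − 0.2654 = 0.45510 Tg/yr.
Box D: F(D→E) = (0.45510 + 0.1007) − 0.2164 = 0.33940 Tg/yr.
Box E throughput = its input = 0.33940 Tg/yr; τ = 3.018 / 0.33940 = 8.892 yr.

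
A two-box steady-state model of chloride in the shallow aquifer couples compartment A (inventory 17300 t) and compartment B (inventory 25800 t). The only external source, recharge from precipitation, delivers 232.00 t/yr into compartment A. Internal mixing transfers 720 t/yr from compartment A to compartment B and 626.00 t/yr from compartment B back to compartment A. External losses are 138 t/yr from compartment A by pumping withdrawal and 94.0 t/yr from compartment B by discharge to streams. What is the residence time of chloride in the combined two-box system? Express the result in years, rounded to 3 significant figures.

186 yr

For the system as a whole, the A↔B exchange is internal and contributes nothing to the throughput; only the external sinks remove mass.
M_total = 17300 + 25800 = 43100 t.
ΣF_external_out = 138 + 94.0 = 232.00 t/yr.
τ = M_total / ΣF_ext = 43100 / 232.00 = 185.8 yr.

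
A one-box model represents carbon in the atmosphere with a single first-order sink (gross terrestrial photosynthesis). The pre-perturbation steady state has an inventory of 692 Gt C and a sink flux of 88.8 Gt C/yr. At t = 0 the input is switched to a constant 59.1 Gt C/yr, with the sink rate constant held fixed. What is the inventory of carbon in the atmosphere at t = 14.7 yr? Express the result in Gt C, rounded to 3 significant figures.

τ = M₀/F₀ = 692/88.8 = 7.793 yr; rate constant k = 1/τ.
New steady state M_∞ = F₁/k = F₁·τ = 59.1 × 7.793 = 460.55 Gt C.
M(t) = M_∞ + (M₀ − M_∞)·e^(−t/τ); t/τ = 14.7/7.793 = 1.886, so e^(−t/τ) = 0.1516.
M(t) = 460.55 + 231.4 × 0.1516 = 495.65 Gt C.

496 Gt C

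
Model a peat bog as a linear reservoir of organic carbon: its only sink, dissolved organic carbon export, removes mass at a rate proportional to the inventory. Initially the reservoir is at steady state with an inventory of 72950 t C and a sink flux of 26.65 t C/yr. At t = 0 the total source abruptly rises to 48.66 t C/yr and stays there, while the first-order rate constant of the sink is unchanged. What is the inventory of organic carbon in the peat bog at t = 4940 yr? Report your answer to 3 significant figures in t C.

τ = M₀/F₀ = 72950/26.65 = 2737 yr; rate constant k = 1/τ.
New steady state M_∞ = F₁/k = F₁·τ = 48.66 × 2737 = 133200 t C.
M(t) = M_∞ + (M₀ − M_∞)·e^(−t/τ); t/τ = 4940/2737 = 1.805, so e^(−t/τ) = 0.1645.
M(t) = 133200 − 60250 × 0.1645 = 123290 t C.

123000 t C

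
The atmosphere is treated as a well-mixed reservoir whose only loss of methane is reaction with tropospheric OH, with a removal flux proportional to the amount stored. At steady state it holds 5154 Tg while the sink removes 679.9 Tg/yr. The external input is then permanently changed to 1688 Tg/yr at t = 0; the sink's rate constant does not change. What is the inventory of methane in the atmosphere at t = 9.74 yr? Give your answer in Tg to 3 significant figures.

Residence time τ = M₀/F₀ = 7.581 yr. The eventual steady state is M_∞ = M₀·(F₁/F₀) = 5154 × 1688/679.9 = 12796 Tg.
The anomaly ΔM(t) = M(t) − M_∞ decays as ΔM₀·e^(−t/τ) with ΔM₀ = 5154 − 12796 = −7642 Tg.
At t = 9.74 yr, e^(−t/τ) = e^(−1.285) = 0.2767, so ΔM = −2114 Tg and M = 12796 − 2114 = 10682 Tg.

10700 Tg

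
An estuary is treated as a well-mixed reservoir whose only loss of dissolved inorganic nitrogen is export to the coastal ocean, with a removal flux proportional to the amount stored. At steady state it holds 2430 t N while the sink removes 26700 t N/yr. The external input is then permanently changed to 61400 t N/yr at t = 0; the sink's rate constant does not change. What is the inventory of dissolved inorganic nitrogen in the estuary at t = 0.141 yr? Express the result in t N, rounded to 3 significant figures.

Residence time τ = M₀/F₀ = 0.09101 yr. The eventual steady state is M_∞ = M₀·(F₁/F₀) = 2430 × 61400/26700 = 5588.1 t N.
The anomaly ΔM(t) = M(t) − M_∞ decays as ΔM₀·e^(−t/τ) with ΔM₀ = 2430 − 5588.1 = −3158 t N.
At t = 0.141 yr, e^(−t/τ) = e^(−1.549) = 0.2124, so ΔM = −670.8 t N and M = 5588.1 − 670.8 = 4917.3 t N.

4920 t N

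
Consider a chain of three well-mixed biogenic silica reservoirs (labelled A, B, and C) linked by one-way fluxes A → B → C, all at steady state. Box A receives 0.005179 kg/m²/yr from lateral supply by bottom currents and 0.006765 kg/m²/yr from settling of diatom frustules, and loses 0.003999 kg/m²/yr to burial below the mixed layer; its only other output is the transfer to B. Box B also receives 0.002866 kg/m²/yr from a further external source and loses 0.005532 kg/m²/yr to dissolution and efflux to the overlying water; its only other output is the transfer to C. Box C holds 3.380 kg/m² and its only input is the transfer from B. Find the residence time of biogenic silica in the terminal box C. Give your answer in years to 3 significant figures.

Box A: F(A→B) = (0.005179 + 0.006765) − 0.003999 = 0.0079450 kg/m²/yr.
Box B: F(B→C) = (0.0079450 + 0.002866) − 0.005532 = 0.0052790 kg/m²/yr.
Box C throughput = its input = 0.0052790 kg/m²/yr; τ = 3.380 / 0.0052790 = 640.3 yr.

640 yr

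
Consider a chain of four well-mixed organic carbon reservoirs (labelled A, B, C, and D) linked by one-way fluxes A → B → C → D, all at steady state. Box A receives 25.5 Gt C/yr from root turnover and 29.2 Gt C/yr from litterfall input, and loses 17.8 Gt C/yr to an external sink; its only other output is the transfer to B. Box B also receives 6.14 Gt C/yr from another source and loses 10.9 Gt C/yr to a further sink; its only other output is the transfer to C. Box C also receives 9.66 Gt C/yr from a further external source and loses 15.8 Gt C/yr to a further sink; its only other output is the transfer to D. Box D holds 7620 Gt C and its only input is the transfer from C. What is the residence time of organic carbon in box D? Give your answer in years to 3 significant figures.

Box A: F(A→B) = (25.5 + 29.2) − 17.8 = 36.900 Gt C/yr.
Box B: F(B→C) = (36.900 + 6.14) − 10.9 = 32.140 Gt C/yr.
Box C: F(C→D) = (32.140 + 9.66) − 15.8 = 26.000 Gt C/yr.
Box D throughput = its input = 26.000 Gt C/yr; τ = 7620 / 26.000 = 293.1 yr.

293 yr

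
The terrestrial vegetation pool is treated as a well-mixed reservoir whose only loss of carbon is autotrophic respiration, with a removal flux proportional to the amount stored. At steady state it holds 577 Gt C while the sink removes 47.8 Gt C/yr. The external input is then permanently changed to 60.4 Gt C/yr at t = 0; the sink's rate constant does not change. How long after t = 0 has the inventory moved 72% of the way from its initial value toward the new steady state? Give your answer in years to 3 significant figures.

15.4 yr

τ = M₀/F₀ = 577/47.8 = 12.07 yr.
The remaining gap fraction is e^(−t/τ); 72% covered ⇒ e^(−t/τ) = 0.280.
t = −τ ln(0.280) = 12.07 × 1.273 = 15.37 yr.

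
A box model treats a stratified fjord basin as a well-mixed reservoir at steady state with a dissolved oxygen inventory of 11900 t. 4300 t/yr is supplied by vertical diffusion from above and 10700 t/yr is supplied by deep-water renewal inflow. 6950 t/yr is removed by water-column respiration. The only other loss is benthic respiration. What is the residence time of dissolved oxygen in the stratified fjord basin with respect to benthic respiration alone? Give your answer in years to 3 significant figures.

At steady state ΣF_in = ΣF_out.
ΣF_in = 4300 + 10700 = 15000 t/yr.
Benthic respiration flux = ΣF_in − (6950) = 15000 − 6950 = 8050 t/yr.
τ = M / F = 11900 / 8050 = 1.478 yr.

1.48 yr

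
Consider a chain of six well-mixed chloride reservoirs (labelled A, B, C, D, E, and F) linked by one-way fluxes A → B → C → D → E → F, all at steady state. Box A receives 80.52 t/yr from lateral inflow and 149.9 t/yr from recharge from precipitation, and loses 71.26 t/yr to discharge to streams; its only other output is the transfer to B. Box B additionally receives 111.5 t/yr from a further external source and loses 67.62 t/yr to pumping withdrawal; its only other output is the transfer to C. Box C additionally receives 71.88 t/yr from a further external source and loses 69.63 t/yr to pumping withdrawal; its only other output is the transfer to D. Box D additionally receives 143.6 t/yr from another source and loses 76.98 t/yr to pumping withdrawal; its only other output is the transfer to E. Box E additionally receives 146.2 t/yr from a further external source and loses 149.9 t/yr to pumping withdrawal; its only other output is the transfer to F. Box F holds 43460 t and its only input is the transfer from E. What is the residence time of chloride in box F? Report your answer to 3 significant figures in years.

Box A: F(A→B) = (80.52 + 149.9) − 71.26 = 159.16 t/yr.
Box B: F(B→C) = (159.16 + 111.5) − 67.62 = 203.04 t/yr.
Box C: F(C→D) = (203.04 + 71.88) − 69.63 = 205.29 t/yr.
Box D: F(D→E) = (205.29 + 143.6) − 76.98 = 271.91 t/yr.
Box E: F(E→F) = (271.91 + 146.2) − 149.9 = 268.21 t/yr.
Box F throughput = its input = 268.21 t/yr; τ = 43460 / 268.21 = 162.0 yr.

162 yr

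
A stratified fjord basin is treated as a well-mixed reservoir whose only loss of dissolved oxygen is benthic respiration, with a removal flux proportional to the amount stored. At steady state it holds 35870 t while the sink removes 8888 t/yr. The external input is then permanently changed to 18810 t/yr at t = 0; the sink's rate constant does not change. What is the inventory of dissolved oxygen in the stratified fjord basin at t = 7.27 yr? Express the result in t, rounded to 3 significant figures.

The sink rate constant is k = F₀/M₀ = 8888/35870 = 0.2478 yr⁻¹.
Solving dM/dt = F₁ − kM with M(0) = M₀ gives M(t) = F₁/k + (M₀ − F₁/k)·e^(−kt).
F₁/k = 18810/0.2478 = 75913 t; kt = 0.2478 × 7.27 = 1.801, e^(−kt) = 0.1651.
M(7.27) = 75913 + (35870 − 75913) × 0.1651 = 75913 − 6610 = 69303 t.

69300 t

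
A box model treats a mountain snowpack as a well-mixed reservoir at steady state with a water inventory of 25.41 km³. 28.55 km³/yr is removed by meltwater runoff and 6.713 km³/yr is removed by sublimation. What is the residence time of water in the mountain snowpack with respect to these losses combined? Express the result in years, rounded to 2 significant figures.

Total removal = 28.55 + 6.713 = 35.263 km³/yr.
τ = M / ΣF_out = 25.41 / 35.263 = 0.7206 yr.

0.72 yr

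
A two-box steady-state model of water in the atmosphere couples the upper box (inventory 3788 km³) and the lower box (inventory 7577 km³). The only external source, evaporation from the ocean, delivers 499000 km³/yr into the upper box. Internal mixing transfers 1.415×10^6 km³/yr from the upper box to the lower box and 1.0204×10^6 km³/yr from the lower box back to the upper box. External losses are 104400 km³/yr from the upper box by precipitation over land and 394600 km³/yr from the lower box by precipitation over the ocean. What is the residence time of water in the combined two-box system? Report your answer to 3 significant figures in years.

0.0228 yr

Residence time in the combined system uses the total inventory and the total *external* removal — internal exchanges between the two boxes cancel.
M_total = 3788 + 7577 = 11365 km³.
ΣF_external_out = 104400 + 394600 = 499000 km³/yr.
τ = M_total / ΣF_ext = 11365 / 499000 = 0.02278 yr.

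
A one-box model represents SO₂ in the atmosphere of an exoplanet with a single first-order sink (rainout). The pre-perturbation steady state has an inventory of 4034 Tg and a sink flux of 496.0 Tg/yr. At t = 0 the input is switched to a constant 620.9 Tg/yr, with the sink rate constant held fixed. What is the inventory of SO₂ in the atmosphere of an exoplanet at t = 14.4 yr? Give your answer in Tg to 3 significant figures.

The sink rate constant is k = F₀/M₀ = 496.0/4034 = 0.1230 yr⁻¹.
Solving dM/dt = F₁ − kM with M(0) = M₀ gives M(t) = F₁/k + (M₀ − F₁/k)·e^(−kt).
F₁/k = 620.9/0.1230 = 5049.8 Tg; kt = 0.1230 × 14.4 = 1.771, e^(−kt) = 0.1702.
M(14.4) = 5049.8 + (4034 − 5049.8) × 0.1702 = 5049.8 − 172.9 = 4876.9 Tg.

4880 Tg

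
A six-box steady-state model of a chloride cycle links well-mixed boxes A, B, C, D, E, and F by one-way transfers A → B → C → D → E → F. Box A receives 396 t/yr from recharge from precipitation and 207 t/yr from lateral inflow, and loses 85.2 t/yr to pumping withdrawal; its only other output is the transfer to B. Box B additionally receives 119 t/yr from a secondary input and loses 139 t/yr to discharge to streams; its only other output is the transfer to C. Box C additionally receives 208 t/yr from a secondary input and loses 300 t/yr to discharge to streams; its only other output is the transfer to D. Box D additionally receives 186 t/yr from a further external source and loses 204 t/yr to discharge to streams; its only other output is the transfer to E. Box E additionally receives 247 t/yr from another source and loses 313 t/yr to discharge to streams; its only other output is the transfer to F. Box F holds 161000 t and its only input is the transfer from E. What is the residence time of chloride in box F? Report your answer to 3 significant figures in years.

500 yr

Box A: F(A→B) = (396 + 207) − 85.2 = 517.80 t/yr.
Box B: F(B→C) = (517.80 + 119) − 139 = 497.80 t/yr.
Box C: F(C→D) = (497.80 + 208) − 300 = 405.80 t/yr.
Box D: F(D→E) = (405.80 + 186) − 204 = 387.80 t/yr.
Box E: F(E→F) = (387.80 + 247) − 313 = 321.80 t/yr.
Box F throughput = its input = 321.80 t/yr; τ = 161000 / 321.80 = 500.3 yr.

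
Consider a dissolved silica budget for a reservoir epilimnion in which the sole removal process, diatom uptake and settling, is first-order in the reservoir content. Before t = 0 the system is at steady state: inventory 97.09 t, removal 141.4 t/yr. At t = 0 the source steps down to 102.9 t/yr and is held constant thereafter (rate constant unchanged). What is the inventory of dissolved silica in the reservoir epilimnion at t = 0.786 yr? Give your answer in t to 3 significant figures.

τ = M₀/F₀ = 97.09/141.4 = 0.6866 yr; rate constant k = 1/τ.
New steady state M_∞ = F₁/k = F₁·τ = 102.9 × 0.6866 = 70.655 t.
M(t) = M_∞ + (M₀ − M_∞)·e^(−t/τ); t/τ = 0.786/0.6866 = 1.145, so e^(−t/τ) = 0.3183.
M(t) = 70.655 + 26.44 × 0.3183 = 79.069 t.

79.1 t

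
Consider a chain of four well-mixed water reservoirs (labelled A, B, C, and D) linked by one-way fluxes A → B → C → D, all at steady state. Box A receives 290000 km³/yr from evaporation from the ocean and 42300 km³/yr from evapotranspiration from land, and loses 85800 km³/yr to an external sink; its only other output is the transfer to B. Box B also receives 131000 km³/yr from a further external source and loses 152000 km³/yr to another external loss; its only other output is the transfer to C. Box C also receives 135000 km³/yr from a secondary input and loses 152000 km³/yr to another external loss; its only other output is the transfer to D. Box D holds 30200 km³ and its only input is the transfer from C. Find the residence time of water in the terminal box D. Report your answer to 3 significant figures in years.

Box A: F(A→B) = (290000 + 42300) − 85800 = 246500 km³/yr.
Box B: F(B→C) = (246500 + 131000) − 152000 = 225500 km³/yr.
Box C: F(C→D) = (225500 + 135000) − 152000 = 208500 km³/yr.
Box D throughput = its input = 208500 km³/yr; τ = 30200 / 208500 = 0.1448 yr.

0.145 yr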